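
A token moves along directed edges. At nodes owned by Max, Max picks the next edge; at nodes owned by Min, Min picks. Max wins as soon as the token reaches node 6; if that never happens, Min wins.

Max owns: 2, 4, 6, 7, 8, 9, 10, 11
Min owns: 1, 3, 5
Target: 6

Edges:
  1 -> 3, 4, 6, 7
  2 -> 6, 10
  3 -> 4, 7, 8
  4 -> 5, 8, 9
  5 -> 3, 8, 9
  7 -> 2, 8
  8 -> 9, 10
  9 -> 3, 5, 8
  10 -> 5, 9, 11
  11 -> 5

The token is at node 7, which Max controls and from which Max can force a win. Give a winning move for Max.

A0 = {6}
A1: add {2} — 2 (Max) has 2→6.
A2: add {7} — 7 (Max) has 7→2.
A3 = A2; e.g. 1 (Min) can still go to 3. Fixed point.
From 7, successor 2 is in the attractor (rank 1); the other successor 8 is not.

2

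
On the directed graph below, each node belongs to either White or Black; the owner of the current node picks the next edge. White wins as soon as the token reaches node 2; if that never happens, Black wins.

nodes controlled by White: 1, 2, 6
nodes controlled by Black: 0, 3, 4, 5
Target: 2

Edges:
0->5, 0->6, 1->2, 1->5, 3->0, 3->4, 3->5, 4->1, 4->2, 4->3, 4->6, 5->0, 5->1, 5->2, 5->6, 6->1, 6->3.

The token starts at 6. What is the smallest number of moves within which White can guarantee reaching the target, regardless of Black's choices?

A0 = {2}
A1: add {1} — 1 (White) has 1→2.
A2: add {6} — 6 (White) has 6→1.
A3 = A2; e.g. 0 (Black) can still go to 5. Fixed point.
6 enters the attractor at level 2, so White can force the target in 2 moves from there.

2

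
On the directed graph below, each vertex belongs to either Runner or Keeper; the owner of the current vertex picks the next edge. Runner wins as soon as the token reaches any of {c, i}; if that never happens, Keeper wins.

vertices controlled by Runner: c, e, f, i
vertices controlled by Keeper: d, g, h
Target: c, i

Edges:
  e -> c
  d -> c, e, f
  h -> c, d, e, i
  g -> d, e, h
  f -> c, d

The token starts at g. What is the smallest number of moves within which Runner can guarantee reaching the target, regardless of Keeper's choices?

A0 = {c, i}
A1: add {e, f} — e (Runner) has e→c; f (Runner) has f→c.
A2: add {d} — d (Keeper): all of {c, e, f} already in.
A3: add {h} — h (Keeper): all of {c, d, e, i} already in.
A4: add {g} — g (Keeper): all of {d, e, h} already in.
A4 = all vertices. Fixed point.
g enters the attractor at level 4, so Runner can force the target in 4 moves from there.

4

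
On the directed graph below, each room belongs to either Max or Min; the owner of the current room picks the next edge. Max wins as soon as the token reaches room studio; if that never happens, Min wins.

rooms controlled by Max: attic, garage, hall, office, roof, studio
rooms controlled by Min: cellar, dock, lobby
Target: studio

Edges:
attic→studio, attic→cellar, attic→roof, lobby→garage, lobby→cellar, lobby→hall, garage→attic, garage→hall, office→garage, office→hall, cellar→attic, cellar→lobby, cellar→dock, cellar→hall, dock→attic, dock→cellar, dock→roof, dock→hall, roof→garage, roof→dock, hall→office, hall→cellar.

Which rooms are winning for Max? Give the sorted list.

A0 = {studio}
A1: add {attic} — attic (Max) has attic→studio.
A2: add {garage} — garage (Max) has garage→attic.
A3: add {office, roof} — office (Max) has office→garage; roof (Max) has roof→garage.
A4: add {hall} — hall (Max) has hall→office.
A5 = A4; e.g. lobby (Min) can still go to cellar. Fixed point.
Max's winning region = {attic, garage, hall, office, roof, studio}.

attic, garage, hall, office, roof, studio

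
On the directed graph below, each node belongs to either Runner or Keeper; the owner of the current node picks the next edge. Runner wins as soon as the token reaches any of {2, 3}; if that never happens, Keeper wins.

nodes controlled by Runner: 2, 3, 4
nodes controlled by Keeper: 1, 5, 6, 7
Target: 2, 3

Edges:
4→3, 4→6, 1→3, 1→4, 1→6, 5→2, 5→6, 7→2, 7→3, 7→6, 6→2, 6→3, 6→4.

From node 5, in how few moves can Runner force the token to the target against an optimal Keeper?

3

A0 = {2, 3}
A1: add {4} — 4 (Runner) has 4→3.
A2: add {6} — 6 (Keeper): all of {2, 3, 4} already in.
A3: add {1, 5, 7} — 1 (Keeper): all of {3, 4, 6} already in; 5 (Keeper): all of {2, 6} already in; 7 (Keeper): all of {2, 3, 6} already in.
A3 = all vertices. Fixed point.
5 enters the attractor at level 3, so Runner can force the target in 3 moves from there.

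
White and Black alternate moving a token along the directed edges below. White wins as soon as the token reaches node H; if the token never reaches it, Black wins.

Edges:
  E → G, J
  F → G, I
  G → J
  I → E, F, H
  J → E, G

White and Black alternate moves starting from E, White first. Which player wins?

Black

Track states (vertex, player-to-move).
A0 = {(H,White), (H,Black)}
A1: add {(I,White)}.
A2 = A1; e.g. (E,White) stays out. (E,White) never enters ⇒ Black avoids the target.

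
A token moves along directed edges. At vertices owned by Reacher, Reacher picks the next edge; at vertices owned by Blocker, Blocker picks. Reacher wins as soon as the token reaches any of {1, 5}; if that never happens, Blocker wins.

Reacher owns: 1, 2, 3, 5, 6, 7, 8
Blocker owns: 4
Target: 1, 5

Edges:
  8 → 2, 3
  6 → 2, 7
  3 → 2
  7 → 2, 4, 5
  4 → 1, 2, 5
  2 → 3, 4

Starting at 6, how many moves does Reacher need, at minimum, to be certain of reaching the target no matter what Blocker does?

2

A0 = {1, 5}
A1: add {7} — 7 (Reacher) has 7→5.
A2: add {6} — 6 (Reacher) has 6→7.
A3 = A2; e.g. 2 (Reacher) has no edge into A2. Fixed point.
6 enters the attractor at level 2, so Reacher can force the target in 2 moves from there.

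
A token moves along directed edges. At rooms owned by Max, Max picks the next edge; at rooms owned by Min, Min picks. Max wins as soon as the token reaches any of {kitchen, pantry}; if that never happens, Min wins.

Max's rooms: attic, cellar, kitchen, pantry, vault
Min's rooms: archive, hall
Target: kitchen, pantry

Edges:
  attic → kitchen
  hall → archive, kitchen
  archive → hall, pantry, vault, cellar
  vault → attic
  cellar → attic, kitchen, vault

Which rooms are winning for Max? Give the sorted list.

A0 = {kitchen, pantry}
A1: add {attic, cellar} — attic (Max) has attic→kitchen; cellar (Max) has cellar→kitchen.
A2: add {vault} — vault (Max) has vault→attic.
A3 = A2; e.g. hall (Min) can still go to archive. Fixed point.
Max's winning region = {attic, cellar, kitchen, pantry, vault}.

attic, cellar, kitchen, pantry, vault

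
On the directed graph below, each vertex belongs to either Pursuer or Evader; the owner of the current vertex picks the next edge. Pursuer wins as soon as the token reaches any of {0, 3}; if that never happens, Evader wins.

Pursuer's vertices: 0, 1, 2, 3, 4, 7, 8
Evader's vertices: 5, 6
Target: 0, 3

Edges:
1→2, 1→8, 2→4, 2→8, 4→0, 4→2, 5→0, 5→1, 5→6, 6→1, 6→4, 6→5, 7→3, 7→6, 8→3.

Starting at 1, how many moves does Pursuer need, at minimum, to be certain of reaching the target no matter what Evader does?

2

A0 = {0, 3}
A1: add {4, 7, 8} — 4 (Pursuer) has 4→0; 7 (Pursuer) has 7→3; 8 (Pursuer) has 8→3.
A2: add {1, 2} — 1 (Pursuer) has 1→8; 2 (Pursuer) has 2→4.
A3 = A2; e.g. 5 (Evader) can still go to 6. Fixed point.
1 enters the attractor at level 2, so Pursuer can force the target in 2 moves from there.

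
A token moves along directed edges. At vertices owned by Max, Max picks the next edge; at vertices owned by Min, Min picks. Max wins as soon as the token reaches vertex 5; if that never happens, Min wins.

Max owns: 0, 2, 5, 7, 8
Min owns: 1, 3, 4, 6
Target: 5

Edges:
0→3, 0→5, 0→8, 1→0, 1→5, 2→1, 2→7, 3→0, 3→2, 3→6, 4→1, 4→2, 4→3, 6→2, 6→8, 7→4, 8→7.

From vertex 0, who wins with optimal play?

Max

A0 = {5}
A1: add {0} — 0 (Max) has 0→5.
0 ∈ A1, so Max can force the target.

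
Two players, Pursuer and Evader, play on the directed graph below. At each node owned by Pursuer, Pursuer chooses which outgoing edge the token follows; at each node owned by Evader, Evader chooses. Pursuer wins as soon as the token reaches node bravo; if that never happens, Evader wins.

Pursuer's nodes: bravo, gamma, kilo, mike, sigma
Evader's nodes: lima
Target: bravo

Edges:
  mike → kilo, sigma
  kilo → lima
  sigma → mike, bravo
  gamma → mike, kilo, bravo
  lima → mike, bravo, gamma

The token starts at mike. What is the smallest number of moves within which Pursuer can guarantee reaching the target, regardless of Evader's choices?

2

A0 = {bravo}
A1: add {gamma, sigma} — sigma (Pursuer) has sigma→bravo; gamma (Pursuer) has gamma→bravo.
A2: add {mike} — mike (Pursuer) has mike→sigma.
mike enters the attractor at level 2, so Pursuer can force the target in 2 moves from there.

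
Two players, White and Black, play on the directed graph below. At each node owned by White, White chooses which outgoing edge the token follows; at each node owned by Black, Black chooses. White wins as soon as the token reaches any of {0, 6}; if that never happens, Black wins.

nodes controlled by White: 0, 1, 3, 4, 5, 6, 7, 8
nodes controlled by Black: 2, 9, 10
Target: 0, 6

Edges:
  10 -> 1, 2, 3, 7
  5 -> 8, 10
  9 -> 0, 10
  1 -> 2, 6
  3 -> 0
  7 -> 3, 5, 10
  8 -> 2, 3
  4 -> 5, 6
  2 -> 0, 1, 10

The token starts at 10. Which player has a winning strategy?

A0 = {0, 6}
A1: add {1, 3, 4} — 1 (White) has 1→6; 3 (White) has 3→0; 4 (White) has 4→6.
A2: add {7, 8} — 7 (White) has 7→3; 8 (White) has 8→3.
A3: add {5} — 5 (White) has 5→8.
A4 = A3; e.g. 2 (Black) can still go to 10. Fixed point.
10 never enters the attractor, so Black can avoid the target forever.

Black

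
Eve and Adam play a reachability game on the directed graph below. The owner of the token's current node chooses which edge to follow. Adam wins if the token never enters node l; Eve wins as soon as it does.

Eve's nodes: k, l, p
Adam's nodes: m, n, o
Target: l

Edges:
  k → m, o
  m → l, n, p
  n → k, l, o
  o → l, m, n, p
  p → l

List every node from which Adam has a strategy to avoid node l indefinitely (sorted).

A0 = {l}
A1: add {p} — p (Eve) has p→l.
A2 = A1; e.g. k (Eve) has no edge into A1. Fixed point.
Eve's attractor = {l, p}; Adam avoids the target exactly from the complement.

k, m, n, o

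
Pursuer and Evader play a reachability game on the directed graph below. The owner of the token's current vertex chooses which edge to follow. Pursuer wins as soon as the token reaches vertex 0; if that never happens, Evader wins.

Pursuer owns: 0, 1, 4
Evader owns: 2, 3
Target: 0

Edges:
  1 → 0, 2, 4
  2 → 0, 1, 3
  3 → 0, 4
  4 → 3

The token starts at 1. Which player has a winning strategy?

Pursuer

A0 = {0}
A1: add {1} — 1 (Pursuer) has 1→0.
A2 = A1; e.g. 2 (Evader) can still go to 3. Fixed point.
1 ∈ A1, so Pursuer can force the target.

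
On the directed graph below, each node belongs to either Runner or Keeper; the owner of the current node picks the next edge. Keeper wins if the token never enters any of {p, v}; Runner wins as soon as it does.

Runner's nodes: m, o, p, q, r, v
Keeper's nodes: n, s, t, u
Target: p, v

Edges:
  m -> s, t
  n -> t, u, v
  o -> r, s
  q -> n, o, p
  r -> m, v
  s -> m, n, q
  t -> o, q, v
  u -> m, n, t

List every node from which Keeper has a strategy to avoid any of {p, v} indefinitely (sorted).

A0 = {p, v}
A1: add {q, r} — q (Runner) has q→p; r (Runner) has r→v.
A2: add {o} — o (Runner) has o→r.
A3: add {t} — t (Keeper): all of {o, q, v} already in.
A4: add {m} — m (Runner) has m→t.
A5 = A4; e.g. n (Keeper) can still go to u. Fixed point.
Runner's attractor = {m, o, p, q, r, t, v}; Keeper avoids the target exactly from the complement.

n, s, u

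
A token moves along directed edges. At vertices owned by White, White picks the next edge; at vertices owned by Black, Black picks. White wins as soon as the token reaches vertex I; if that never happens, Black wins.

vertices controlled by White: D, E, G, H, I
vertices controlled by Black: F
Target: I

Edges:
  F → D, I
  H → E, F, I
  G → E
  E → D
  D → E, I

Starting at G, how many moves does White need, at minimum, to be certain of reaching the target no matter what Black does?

A0 = {I}
A1: add {D, H} — D (White) has D→I; H (White) has H→I.
A2: add {E, F} — E (White) has E→D; F (Black): all of {D, I} already in.
A3: add {G} — G (White) has G→E.
A3 = all vertices. Fixed point.
G enters the attractor at level 3, so White can force the target in 3 moves from there.

3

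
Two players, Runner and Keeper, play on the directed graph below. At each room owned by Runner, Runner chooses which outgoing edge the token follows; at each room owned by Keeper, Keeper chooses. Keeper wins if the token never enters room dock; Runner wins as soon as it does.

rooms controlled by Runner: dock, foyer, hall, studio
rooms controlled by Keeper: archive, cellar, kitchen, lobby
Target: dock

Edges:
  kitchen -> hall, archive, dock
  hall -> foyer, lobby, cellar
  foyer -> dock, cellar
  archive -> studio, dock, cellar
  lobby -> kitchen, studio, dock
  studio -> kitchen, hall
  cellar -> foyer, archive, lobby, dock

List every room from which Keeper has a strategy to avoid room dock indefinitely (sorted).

archive, cellar, kitchen, lobby

A0 = {dock}
A1: add {foyer} — foyer (Runner) has foyer→dock.
A2: add {hall} — hall (Runner) has hall→foyer.
A3: add {studio} — studio (Runner) has studio→hall.
A4 = A3; e.g. kitchen (Keeper) can still go to archive. Fixed point.
Runner's attractor = {dock, foyer, hall, studio}; Keeper avoids the target exactly from the complement.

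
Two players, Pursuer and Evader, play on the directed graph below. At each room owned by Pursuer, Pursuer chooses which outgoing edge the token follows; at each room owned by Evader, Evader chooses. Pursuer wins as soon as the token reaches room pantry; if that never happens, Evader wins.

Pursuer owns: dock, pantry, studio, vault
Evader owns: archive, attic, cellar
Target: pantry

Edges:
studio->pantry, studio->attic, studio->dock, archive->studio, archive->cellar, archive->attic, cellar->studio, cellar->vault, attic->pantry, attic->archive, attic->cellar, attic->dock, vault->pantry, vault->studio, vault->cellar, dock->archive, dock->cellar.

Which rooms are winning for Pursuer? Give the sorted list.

cellar, dock, pantry, studio, vault

A0 = {pantry}
A1: add {studio, vault} — studio (Pursuer) has studio→pantry; vault (Pursuer) has vault→pantry.
A2: add {cellar} — cellar (Evader): all of {studio, vault} already in.
A3: add {dock} — dock (Pursuer) has dock→cellar.
A4 = A3; e.g. archive (Evader) can still go to attic. Fixed point.
Pursuer's winning region = {cellar, dock, pantry, studio, vault}.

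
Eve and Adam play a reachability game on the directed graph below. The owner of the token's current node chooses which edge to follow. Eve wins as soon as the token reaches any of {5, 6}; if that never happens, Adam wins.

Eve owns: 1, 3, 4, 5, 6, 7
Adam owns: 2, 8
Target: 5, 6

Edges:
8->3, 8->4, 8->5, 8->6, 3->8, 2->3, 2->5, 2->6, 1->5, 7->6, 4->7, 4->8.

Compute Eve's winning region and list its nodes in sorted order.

A0 = {5, 6}
A1: add {1, 7} — 1 (Eve) has 1→5; 7 (Eve) has 7→6.
A2: add {4} — 4 (Eve) has 4→7.
A3 = A2; e.g. 2 (Adam) can still go to 3. Fixed point.
Eve's winning region = {1, 4, 5, 6, 7}.

1, 4, 5, 6, 7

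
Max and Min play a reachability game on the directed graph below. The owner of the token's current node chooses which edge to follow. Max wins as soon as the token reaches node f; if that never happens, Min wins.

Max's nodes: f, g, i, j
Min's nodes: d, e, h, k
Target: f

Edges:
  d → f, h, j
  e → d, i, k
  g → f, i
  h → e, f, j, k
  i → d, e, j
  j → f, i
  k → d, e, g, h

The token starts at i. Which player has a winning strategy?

Max

A0 = {f}
A1: add {g, j} — g (Max) has g→f; j (Max) has j→f.
A2: add {i} — i (Max) has i→j.
A3 = A2; e.g. d (Min) can still go to h. Fixed point.
i ∈ A2, so Max can force the target.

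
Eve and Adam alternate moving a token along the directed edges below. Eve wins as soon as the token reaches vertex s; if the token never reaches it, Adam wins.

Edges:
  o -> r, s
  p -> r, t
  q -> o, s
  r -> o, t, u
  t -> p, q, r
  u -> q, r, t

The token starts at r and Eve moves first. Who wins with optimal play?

Adam

Track states (vertex, player-to-move).
A0 = {(s,Eve), (s,Adam)}
A1: add {(o,Eve), (q,Eve)}.
A2: add {(q,Adam)}.
A3: add {(t,Eve), (u,Eve)}.
A4: add {(r,Adam)}.
A5: add {(p,Eve)}.
A6 = A5; e.g. (o,Adam) stays out. (r,Eve) never enters ⇒ Adam avoids the target.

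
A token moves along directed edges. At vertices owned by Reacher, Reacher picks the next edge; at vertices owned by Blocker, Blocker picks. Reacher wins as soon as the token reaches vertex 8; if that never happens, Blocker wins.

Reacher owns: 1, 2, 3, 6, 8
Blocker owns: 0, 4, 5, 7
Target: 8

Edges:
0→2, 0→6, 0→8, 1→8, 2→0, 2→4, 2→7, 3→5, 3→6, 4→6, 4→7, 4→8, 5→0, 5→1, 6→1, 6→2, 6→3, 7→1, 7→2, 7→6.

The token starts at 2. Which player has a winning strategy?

Blocker

A0 = {8}
A1: add {1} — 1 (Reacher) has 1→8.
A2: add {6} — 6 (Reacher) has 6→1.
A3: add {3} — 3 (Reacher) has 3→6.
A4 = A3; e.g. 0 (Blocker) can still go to 2. Fixed point.
2 never enters the attractor, so Blocker can avoid the target forever.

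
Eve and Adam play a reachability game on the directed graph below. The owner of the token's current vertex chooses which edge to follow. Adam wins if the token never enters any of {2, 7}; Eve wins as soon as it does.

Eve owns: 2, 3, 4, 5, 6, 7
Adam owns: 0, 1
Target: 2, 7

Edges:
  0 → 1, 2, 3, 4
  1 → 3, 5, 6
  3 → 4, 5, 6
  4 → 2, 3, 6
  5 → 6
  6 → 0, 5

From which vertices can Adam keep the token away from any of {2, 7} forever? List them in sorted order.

A0 = {2, 7}
A1: add {4} — 4 (Eve) has 4→2.
A2: add {3} — 3 (Eve) has 3→4.
A3 = A2; e.g. 0 (Adam) can still go to 1. Fixed point.
Eve's attractor = {2, 3, 4, 7}; Adam avoids the target exactly from the complement.

0, 1, 5, 6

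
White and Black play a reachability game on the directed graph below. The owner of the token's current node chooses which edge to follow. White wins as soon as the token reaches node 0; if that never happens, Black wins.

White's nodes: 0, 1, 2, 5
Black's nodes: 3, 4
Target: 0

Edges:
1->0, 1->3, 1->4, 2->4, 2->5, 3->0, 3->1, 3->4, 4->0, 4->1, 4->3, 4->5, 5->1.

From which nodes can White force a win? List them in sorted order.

0, 1, 2, 5

A0 = {0}
A1: add {1} — 1 (White) has 1→0.
A2: add {5} — 5 (White) has 5→1.
A3: add {2} — 2 (White) has 2→5.
A4 = A3; e.g. 3 (Black) can still go to 4. Fixed point.
White's winning region = {0, 1, 2, 5}.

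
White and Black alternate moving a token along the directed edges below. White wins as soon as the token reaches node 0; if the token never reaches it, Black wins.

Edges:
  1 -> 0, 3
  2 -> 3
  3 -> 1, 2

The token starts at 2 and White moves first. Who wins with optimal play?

Track states (vertex, player-to-move).
A0 = {(0,White), (0,Black)}
A1: add {(1,White)}.
A2 = A1; e.g. (1,Black) stays out. (2,White) never enters ⇒ Black avoids the target.

Black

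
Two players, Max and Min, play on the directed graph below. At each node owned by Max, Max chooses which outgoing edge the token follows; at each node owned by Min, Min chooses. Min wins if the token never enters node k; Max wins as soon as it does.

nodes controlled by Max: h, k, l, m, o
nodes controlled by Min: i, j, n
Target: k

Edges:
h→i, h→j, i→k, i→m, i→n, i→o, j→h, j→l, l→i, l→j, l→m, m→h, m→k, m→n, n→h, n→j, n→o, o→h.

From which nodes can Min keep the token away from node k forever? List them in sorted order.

h, i, j, n, o

A0 = {k}
A1: add {m} — m (Max) has m→k.
A2: add {l} — l (Max) has l→m.
A3 = A2; e.g. h (Max) has no edge into A2. Fixed point.
Max's attractor = {k, l, m}; Min avoids the target exactly from the complement.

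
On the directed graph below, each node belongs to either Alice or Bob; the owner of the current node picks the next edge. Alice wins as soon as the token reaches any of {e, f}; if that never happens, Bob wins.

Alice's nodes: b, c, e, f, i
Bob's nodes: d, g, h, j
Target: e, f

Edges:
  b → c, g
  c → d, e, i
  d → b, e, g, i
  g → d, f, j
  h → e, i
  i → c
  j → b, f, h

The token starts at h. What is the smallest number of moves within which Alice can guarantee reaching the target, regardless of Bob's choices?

3

A0 = {e, f}
A1: add {c} — c (Alice) has c→e.
A2: add {b, i} — b (Alice) has b→c; i (Alice) has i→c.
A3: add {h} — h (Bob): all of {e, i} already in.
h enters the attractor at level 3, so Alice can force the target in 3 moves from there.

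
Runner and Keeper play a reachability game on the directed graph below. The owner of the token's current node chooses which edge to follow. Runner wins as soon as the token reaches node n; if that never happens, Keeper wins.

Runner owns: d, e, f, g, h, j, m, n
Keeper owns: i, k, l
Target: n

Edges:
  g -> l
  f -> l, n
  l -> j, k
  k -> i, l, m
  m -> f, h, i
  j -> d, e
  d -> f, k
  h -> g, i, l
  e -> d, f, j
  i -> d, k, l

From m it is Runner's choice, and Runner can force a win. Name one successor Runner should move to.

f

A0 = {n}
A1: add {f} — f (Runner) has f→n.
A2: add {d, e, m} — d (Runner) has d→f; e (Runner) has e→f; m (Runner) has m→f.
A3: add {j} — j (Runner) has j→d.
A4 = A3; e.g. g (Runner) has no edge into A3. Fixed point.
From m, successor f is in the attractor (rank 1); the other successors h, i are not.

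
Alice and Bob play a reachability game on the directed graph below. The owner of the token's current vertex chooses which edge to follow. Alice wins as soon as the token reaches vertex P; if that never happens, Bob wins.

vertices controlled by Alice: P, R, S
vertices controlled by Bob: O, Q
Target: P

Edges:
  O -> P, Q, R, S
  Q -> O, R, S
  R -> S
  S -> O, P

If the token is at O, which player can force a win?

A0 = {P}
A1: add {S} — S (Alice) has S→P.
A2: add {R} — R (Alice) has R→S.
A3 = A2; e.g. O (Bob) can still go to Q. Fixed point.
O never enters the attractor, so Bob can avoid the target forever.

Bob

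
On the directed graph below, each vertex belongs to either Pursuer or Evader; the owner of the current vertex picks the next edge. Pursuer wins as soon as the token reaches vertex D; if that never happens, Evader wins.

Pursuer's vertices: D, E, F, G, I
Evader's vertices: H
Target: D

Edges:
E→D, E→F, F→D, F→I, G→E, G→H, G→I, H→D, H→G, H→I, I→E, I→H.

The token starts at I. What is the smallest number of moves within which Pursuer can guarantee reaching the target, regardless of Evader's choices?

A0 = {D}
A1: add {E, F} — E (Pursuer) has E→D; F (Pursuer) has F→D.
A2: add {G, I} — G (Pursuer) has G→E; I (Pursuer) has I→E.
I enters the attractor at level 2, so Pursuer can force the target in 2 moves from there.

2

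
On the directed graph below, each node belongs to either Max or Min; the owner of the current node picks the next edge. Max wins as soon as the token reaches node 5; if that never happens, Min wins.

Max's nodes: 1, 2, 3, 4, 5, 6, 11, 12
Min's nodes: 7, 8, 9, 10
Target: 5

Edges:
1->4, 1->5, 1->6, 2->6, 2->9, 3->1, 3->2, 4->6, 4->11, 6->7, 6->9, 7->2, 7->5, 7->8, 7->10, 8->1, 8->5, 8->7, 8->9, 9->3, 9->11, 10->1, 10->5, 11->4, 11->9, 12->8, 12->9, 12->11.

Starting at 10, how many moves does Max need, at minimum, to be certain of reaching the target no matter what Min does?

2

A0 = {5}
A1: add {1} — 1 (Max) has 1→5.
A2: add {3, 10} — 3 (Max) has 3→1; 10 (Min): all of {1, 5} already in.
A3 = A2; e.g. 2 (Max) has no edge into A2. Fixed point.
10 enters the attractor at level 2, so Max can force the target in 2 moves from there.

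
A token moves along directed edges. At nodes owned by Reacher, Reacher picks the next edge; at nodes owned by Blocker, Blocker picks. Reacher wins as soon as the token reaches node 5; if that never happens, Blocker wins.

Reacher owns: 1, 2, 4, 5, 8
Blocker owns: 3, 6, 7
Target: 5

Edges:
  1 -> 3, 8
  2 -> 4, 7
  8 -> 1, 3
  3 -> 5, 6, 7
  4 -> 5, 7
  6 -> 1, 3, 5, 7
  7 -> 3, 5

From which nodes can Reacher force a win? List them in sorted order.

A0 = {5}
A1: add {4} — 4 (Reacher) has 4→5.
A2: add {2} — 2 (Reacher) has 2→4.
A3 = A2; e.g. 1 (Reacher) has no edge into A2. Fixed point.
Reacher's winning region = {2, 4, 5}.

2, 4, 5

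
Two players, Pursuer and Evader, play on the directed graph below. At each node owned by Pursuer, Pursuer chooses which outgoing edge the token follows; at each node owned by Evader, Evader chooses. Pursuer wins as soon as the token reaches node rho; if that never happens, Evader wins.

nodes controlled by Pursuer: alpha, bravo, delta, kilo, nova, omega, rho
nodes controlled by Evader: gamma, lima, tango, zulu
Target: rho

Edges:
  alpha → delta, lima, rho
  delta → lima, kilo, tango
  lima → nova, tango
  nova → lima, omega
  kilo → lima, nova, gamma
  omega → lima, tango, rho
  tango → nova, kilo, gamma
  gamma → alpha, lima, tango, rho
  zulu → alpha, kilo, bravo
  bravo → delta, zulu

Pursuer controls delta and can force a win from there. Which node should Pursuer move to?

kilo

A0 = {rho}
A1: add {alpha, omega} — alpha (Pursuer) has alpha→rho; omega (Pursuer) has omega→rho.
A2: add {nova} — nova (Pursuer) has nova→omega.
A3: add {kilo} — kilo (Pursuer) has kilo→nova.
A4: add {delta} — delta (Pursuer) has delta→kilo.
A5: add {bravo} — bravo (Pursuer) has bravo→delta.
A6: add {zulu} — zulu (Evader): all of {alpha, kilo, bravo} already in.
A7 = A6; e.g. lima (Evader) can still go to tango. Fixed point.
From delta, successor kilo is in the attractor (rank 3); the other successors lima, tango are not.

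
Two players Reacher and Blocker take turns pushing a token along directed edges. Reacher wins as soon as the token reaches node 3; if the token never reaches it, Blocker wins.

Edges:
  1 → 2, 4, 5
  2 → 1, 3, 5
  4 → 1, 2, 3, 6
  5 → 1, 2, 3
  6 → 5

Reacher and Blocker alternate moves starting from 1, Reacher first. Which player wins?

Track states (vertex, player-to-move).
A0 = {(3,Reacher), (3,Blocker)}
A1: add {(2,Reacher), (4,Reacher), (5,Reacher)}.
A2: add {(1,Blocker), (6,Blocker)}.
A3 = A2; e.g. (1,Reacher) stays out. (1,Reacher) never enters ⇒ Blocker avoids the target.

Blocker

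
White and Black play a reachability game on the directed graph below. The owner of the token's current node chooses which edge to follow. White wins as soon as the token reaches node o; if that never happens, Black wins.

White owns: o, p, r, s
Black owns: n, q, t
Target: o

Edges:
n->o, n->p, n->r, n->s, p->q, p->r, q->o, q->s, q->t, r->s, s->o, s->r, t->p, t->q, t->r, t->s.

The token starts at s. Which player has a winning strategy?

White

A0 = {o}
A1: add {s} — s (White) has s→o.
s ∈ A1, so White can force the target.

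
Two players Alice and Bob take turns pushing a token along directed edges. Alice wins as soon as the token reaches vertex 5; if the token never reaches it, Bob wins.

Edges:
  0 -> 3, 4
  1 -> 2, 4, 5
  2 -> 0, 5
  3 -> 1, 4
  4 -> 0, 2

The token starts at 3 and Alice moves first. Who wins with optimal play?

Track states (vertex, player-to-move).
A0 = {(5,Alice), (5,Bob)}
A1: add {(1,Alice), (2,Alice)}.
A2 = A1; e.g. (0,Alice) stays out. (3,Alice) never enters ⇒ Bob avoids the target.

Bob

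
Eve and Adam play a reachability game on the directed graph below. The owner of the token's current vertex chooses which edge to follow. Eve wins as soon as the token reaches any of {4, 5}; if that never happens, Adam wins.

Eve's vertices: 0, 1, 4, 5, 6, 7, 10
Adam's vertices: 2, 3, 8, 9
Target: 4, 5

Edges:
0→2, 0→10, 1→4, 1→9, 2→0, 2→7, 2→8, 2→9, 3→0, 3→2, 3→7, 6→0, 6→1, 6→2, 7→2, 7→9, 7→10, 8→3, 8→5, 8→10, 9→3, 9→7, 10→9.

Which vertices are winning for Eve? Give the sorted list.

1, 4, 5, 6

A0 = {4, 5}
A1: add {1} — 1 (Eve) has 1→4.
A2: add {6} — 6 (Eve) has 6→1.
A3 = A2; e.g. 0 (Eve) has no edge into A2. Fixed point.
Eve's winning region = {1, 4, 5, 6}.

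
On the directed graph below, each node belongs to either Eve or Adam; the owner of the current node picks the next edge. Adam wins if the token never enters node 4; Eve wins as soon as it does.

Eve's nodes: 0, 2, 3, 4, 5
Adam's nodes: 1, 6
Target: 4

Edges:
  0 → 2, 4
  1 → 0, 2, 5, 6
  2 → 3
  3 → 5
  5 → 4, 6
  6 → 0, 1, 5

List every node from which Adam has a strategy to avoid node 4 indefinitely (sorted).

A0 = {4}
A1: add {0, 5} — 0 (Eve) has 0→4; 5 (Eve) has 5→4.
A2: add {3} — 3 (Eve) has 3→5.
A3: add {2} — 2 (Eve) has 2→3.
A4 = A3; e.g. 1 (Adam) can still go to 6. Fixed point.
Eve's attractor = {0, 2, 3, 4, 5}; Adam avoids the target exactly from the complement.

1, 6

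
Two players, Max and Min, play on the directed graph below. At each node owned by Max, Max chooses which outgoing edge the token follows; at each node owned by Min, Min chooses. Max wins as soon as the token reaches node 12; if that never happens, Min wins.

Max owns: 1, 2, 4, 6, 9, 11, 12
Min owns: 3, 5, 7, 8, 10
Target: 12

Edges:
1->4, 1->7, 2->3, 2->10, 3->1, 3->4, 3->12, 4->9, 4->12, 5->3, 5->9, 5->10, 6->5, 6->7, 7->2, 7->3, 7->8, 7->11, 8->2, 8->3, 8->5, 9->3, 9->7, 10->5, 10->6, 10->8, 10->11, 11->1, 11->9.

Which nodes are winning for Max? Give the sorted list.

A0 = {12}
A1: add {4} — 4 (Max) has 4→12.
A2: add {1} — 1 (Max) has 1→4.
A3: add {3, 11} — 3 (Min): all of {1, 4, 12} already in; 11 (Max) has 11→1.
A4: add {2, 9} — 2 (Max) has 2→3; 9 (Max) has 9→3.
A5 = A4; e.g. 5 (Min) can still go to 10. Fixed point.
Max's winning region = {1, 2, 3, 4, 9, 11, 12}.

1, 2, 3, 4, 9, 11, 12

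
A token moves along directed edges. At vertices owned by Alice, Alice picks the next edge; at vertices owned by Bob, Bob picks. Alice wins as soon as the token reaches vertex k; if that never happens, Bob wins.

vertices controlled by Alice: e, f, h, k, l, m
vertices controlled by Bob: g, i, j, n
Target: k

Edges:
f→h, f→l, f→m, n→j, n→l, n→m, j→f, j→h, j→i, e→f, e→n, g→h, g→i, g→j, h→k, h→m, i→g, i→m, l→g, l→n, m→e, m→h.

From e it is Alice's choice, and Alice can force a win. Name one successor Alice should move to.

A0 = {k}
A1: add {h} — h (Alice) has h→k.
A2: add {f, m} — f (Alice) has f→h; m (Alice) has m→h.
A3: add {e} — e (Alice) has e→f.
A4 = A3; e.g. g (Bob) can still go to i. Fixed point.
From e, successor f is in the attractor (rank 2); the other successor n is not.

f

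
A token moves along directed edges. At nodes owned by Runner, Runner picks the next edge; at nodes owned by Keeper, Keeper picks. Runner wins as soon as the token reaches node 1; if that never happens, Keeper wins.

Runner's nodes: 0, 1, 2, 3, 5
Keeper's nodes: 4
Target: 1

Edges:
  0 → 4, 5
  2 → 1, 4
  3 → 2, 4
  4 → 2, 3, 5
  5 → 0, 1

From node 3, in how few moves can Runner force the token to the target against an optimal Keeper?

2

A0 = {1}
A1: add {2, 5} — 2 (Runner) has 2→1; 5 (Runner) has 5→1.
A2: add {0, 3} — 0 (Runner) has 0→5; 3 (Runner) has 3→2.
3 enters the attractor at level 2, so Runner can force the target in 2 moves from there.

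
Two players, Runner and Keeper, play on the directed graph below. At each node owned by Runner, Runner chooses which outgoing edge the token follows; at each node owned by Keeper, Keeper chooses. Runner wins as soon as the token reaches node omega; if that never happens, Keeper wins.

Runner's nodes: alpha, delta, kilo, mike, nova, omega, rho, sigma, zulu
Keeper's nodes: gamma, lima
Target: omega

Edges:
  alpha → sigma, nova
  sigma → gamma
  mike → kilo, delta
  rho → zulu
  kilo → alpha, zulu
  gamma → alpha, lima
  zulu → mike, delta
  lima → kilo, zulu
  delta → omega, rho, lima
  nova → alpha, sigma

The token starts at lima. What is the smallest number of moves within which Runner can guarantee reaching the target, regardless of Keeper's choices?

4

A0 = {omega}
A1: add {delta} — delta (Runner) has delta→omega.
A2: add {mike, zulu} — mike (Runner) has mike→delta; zulu (Runner) has zulu→delta.
A3: add {kilo, rho} — rho (Runner) has rho→zulu; kilo (Runner) has kilo→zulu.
A4: add {lima} — lima (Keeper): all of {kilo, zulu} already in.
A5 = A4; e.g. alpha (Runner) has no edge into A4. Fixed point.
lima enters the attractor at level 4, so Runner can force the target in 4 moves from there.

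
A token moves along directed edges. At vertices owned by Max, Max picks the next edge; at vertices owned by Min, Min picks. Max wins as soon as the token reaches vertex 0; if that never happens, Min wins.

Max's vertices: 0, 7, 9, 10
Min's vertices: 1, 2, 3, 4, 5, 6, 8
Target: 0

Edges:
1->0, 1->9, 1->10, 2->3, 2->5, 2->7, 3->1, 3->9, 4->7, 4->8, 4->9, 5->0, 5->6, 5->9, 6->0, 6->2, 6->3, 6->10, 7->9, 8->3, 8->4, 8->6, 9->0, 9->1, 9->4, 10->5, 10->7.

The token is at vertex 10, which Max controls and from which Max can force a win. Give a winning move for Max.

A0 = {0}
A1: add {9} — 9 (Max) has 9→0.
A2: add {7} — 7 (Max) has 7→9.
A3: add {10} — 10 (Max) has 10→7.
A4: add {1} — 1 (Min): all of {0, 9, 10} already in.
A5: add {3} — 3 (Min): all of {1, 9} already in.
A6 = A5; e.g. 2 (Min) can still go to 5. Fixed point.
From 10, successor 7 is in the attractor (rank 2); the other successor 5 is not.

7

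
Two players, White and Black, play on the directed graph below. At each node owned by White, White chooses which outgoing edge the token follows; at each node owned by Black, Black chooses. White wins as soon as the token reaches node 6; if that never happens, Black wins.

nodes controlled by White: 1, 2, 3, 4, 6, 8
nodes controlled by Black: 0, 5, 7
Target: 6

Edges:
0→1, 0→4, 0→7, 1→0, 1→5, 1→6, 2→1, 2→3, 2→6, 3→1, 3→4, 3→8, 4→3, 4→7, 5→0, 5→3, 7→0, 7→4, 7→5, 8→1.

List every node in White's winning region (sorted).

1, 2, 3, 4, 6, 8

A0 = {6}
A1: add {1, 2} — 1 (White) has 1→6; 2 (White) has 2→6.
A2: add {3, 8} — 3 (White) has 3→1; 8 (White) has 8→1.
A3: add {4} — 4 (White) has 4→3.
A4 = A3; e.g. 0 (Black) can still go to 7. Fixed point.
White's winning region = {1, 2, 3, 4, 6, 8}.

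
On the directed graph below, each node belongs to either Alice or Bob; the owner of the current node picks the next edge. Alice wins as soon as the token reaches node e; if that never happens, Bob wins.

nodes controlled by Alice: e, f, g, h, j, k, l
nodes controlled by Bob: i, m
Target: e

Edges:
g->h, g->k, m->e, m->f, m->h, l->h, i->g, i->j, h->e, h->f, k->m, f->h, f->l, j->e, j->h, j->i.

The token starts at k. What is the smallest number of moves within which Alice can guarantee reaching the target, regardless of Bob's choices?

4

A0 = {e}
A1: add {h, j} — h (Alice) has h→e; j (Alice) has j→e.
A2: add {f, g, l} — f (Alice) has f→h; g (Alice) has g→h; l (Alice) has l→h.
A3: add {i, m} — i (Bob): all of {g, j} already in; m (Bob): all of {e, f, h} already in.
A4: add {k} — k (Alice) has k→m.
A4 = all vertices. Fixed point.
k enters the attractor at level 4, so Alice can force the target in 4 moves from there.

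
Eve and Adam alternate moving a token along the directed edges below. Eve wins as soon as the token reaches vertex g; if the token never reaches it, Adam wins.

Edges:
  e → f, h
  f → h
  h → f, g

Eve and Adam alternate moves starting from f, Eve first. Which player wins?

Track states (vertex, player-to-move).
A0 = {(g,Eve), (g,Adam)}
A1: add {(h,Eve)}.
A2: add {(f,Adam)}.
A3: add {(e,Eve)}.
A4 = A3; e.g. (e,Adam) stays out. (f,Eve) never enters ⇒ Adam avoids the target.

Adam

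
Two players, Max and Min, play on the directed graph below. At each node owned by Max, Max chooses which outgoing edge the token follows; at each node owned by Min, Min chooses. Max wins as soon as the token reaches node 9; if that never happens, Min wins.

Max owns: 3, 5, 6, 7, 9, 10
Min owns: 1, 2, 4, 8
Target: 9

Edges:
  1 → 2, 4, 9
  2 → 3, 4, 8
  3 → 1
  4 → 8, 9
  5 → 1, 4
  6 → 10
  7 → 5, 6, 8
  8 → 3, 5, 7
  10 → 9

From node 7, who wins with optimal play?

Max

A0 = {9}
A1: add {10} — 10 (Max) has 10→9.
A2: add {6} — 6 (Max) has 6→10.
A3: add {7} — 7 (Max) has 7→6.
A4 = A3; e.g. 1 (Min) can still go to 2. Fixed point.
7 ∈ A3, so Max can force the target.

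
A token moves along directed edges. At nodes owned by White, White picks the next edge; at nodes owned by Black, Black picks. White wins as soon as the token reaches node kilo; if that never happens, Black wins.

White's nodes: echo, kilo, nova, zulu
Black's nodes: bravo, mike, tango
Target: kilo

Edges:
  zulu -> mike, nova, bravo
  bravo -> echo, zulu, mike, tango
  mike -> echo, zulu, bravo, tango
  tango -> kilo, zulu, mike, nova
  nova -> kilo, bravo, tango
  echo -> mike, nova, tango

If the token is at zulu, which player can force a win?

A0 = {kilo}
A1: add {nova} — nova (White) has nova→kilo.
A2: add {echo, zulu} — echo (White) has echo→nova; zulu (White) has zulu→nova.
A3 = A2; e.g. mike (Black) can still go to bravo. Fixed point.
zulu ∈ A2, so White can force the target.

White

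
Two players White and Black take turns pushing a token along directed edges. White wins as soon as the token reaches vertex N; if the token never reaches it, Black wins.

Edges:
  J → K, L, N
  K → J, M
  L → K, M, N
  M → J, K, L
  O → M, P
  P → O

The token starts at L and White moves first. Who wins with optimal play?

Track states (vertex, player-to-move).
A0 = {(N,White), (N,Black)}
A1: add {(J,White), (L,White)}.
(L,White) ∈ A1 ⇒ White forces the target.

White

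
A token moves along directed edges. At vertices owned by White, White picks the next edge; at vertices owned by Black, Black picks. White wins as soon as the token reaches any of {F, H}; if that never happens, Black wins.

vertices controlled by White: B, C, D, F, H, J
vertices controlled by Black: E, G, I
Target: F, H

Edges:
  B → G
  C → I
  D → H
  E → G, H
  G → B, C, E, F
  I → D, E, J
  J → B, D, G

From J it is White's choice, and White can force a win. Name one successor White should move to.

D

A0 = {F, H}
A1: add {D} — D (White) has D→H.
A2: add {J} — J (White) has J→D.
A3 = A2; e.g. B (White) has no edge into A2. Fixed point.
From J, successor D is in the attractor (rank 1); the other successors B, G are not.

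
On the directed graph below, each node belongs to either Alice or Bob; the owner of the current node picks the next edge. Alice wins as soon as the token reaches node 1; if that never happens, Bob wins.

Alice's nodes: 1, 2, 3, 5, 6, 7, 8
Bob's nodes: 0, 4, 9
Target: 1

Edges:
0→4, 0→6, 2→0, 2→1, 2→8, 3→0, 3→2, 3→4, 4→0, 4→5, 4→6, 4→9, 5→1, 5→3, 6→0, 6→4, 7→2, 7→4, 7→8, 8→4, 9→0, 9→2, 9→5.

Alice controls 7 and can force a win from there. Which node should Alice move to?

2

A0 = {1}
A1: add {2, 5} — 2 (Alice) has 2→1; 5 (Alice) has 5→1.
A2: add {3, 7} — 3 (Alice) has 3→2; 7 (Alice) has 7→2.
A3 = A2; e.g. 0 (Bob) can still go to 4. Fixed point.
From 7, successor 2 is in the attractor (rank 1); the other successors 4, 8 are not.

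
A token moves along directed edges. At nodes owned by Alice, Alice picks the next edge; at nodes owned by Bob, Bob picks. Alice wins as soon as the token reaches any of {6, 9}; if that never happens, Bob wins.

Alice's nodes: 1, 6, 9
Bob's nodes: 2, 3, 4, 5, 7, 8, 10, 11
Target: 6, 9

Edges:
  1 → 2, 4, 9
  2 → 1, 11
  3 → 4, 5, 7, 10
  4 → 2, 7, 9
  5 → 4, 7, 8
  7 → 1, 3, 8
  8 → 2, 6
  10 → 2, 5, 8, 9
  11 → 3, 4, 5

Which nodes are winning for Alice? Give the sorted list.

A0 = {6, 9}
A1: add {1} — 1 (Alice) has 1→9.
A2 = A1; e.g. 2 (Bob) can still go to 11. Fixed point.
Alice's winning region = {1, 6, 9}.

1, 6, 9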